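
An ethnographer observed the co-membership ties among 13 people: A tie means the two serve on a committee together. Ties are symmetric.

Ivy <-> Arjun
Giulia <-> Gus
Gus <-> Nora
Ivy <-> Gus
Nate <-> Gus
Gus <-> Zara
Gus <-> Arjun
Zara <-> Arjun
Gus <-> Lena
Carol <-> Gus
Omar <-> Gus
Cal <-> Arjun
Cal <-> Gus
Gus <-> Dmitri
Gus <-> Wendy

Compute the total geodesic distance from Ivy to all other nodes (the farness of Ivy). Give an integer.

Distances from Ivy: Arjun:1, Cal:2, Carol:2, Dmitri:2, Giulia:2, Gus:1, Lena:2, Nate:2, Nora:2, Omar:2, Wendy:2, Zara:2.
Sum = 1 + 2 + 2 + 2 + 2 + 1 + 2 + 2 + 2 + 2 + 2 + 2 = 22.

22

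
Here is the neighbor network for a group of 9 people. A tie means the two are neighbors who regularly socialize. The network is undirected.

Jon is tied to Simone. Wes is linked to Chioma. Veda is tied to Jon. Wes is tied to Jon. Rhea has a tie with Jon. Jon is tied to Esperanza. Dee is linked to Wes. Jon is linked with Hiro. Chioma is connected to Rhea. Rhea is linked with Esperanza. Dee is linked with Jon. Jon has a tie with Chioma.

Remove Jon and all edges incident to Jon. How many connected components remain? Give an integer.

Without Jon, the remaining ties split the others into: {Chioma, Dee, Esperanza, Rhea, Wes}; {Hiro}; {Veda}; {Simone}.
That's 4 separate components.

4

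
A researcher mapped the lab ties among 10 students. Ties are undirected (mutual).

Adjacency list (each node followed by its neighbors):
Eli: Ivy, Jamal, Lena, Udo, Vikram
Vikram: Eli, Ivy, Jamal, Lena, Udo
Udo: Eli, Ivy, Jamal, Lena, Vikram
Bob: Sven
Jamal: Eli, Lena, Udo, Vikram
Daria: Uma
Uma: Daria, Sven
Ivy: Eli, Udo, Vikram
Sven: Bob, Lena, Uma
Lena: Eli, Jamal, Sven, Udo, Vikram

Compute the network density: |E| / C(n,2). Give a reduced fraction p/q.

There are 17 edges and 10 nodes, so the maximum possible is C(10,2) = 45.
Density = 17/45.

17/45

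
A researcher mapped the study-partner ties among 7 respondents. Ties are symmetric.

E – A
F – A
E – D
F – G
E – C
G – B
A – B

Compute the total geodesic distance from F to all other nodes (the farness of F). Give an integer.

12

Distances from F: A:1, B:2, C:3, D:3, E:2, G:1.
Sum = 1 + 2 + 3 + 3 + 2 + 1 = 12.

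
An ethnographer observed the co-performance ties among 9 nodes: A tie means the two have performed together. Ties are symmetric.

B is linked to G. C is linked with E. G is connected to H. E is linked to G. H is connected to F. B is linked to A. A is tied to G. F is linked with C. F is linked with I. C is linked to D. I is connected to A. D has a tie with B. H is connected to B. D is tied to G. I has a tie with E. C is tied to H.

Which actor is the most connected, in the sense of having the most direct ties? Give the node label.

G

Degrees — A:3, B:4, C:4, D:3, E:3, F:3, G:5, H:4, I:3.
The maximum is 5, attained only by G.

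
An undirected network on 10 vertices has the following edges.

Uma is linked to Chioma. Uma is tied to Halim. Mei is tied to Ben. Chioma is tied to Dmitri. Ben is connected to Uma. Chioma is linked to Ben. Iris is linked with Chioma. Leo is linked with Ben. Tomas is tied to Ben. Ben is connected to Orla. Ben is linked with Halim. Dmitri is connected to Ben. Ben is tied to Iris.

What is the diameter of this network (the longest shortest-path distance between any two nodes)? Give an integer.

2

Eccentricity of each node (its greatest distance to any other): Ben:1, Chioma:2, Dmitri:2, Halim:2, Iris:2, Leo:2, Mei:2, Orla:2, Tomas:2, Uma:2.
The maximum eccentricity is 2, realized for instance by the pair Uma–Leo via Uma – Ben – Leo. So the diameter is 2.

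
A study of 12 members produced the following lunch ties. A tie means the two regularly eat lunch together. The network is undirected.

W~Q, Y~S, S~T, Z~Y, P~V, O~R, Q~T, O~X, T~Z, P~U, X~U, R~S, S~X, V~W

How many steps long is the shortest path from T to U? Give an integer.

3

One shortest route is T – S – X – U, which uses 3 edges, and at distance 2 from T we only reach {R, W, X, Y}, which does not include U. So d(T,U) = 3.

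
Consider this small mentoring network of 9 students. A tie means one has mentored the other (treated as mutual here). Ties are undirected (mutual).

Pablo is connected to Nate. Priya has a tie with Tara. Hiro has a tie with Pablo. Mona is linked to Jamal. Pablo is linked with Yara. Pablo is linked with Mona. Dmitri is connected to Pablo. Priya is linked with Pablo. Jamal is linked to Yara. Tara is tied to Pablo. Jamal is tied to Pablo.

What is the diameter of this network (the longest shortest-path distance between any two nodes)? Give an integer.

2

Eccentricity of each node (its greatest distance to any other): Dmitri:2, Hiro:2, Jamal:2, Mona:2, Nate:2, Pablo:1, Priya:2, Tara:2, Yara:2.
The maximum eccentricity is 2, realized for instance by the pair Hiro–Dmitri via Hiro – Pablo – Dmitri. So the diameter is 2.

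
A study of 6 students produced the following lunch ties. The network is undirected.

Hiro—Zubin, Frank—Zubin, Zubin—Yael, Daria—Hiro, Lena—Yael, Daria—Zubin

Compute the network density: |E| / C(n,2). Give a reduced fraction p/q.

2/5

There are 6 edges and 6 nodes, so the maximum possible is C(6,2) = 15.
Density = 6/15 = 2/5.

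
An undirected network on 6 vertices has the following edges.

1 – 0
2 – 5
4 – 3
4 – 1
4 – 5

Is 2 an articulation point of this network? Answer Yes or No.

No

Even without 2, every remaining node can still reach every other (the residual graph is connected), so 2 is not a cut vertex.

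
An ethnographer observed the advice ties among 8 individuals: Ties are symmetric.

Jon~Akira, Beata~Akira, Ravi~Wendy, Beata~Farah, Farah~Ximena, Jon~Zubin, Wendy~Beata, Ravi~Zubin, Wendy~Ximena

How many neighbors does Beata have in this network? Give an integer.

Beata is directly tied to Akira, Farah, and Wendy. That is 3 neighbors, so the degree of Beata is 3.

3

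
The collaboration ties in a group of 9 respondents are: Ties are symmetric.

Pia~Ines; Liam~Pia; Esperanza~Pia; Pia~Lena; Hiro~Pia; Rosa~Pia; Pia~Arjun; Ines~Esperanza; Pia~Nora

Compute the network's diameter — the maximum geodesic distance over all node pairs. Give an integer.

Eccentricity of each node (its greatest distance to any other): Arjun:2, Esperanza:2, Hiro:2, Ines:2, Lena:2, Liam:2, Nora:2, Pia:1, Rosa:2.
The maximum eccentricity is 2, realized for instance by the pair Rosa–Esperanza via Rosa – Pia – Esperanza. So the diameter is 2.

2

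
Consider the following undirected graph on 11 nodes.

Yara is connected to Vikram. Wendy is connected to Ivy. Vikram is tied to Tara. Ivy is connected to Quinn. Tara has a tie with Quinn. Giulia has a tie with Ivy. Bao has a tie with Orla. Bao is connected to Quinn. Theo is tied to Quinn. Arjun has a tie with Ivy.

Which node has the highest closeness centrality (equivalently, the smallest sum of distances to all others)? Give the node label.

Farness (sum of distances to all others) for each node — Arjun:29, Bao:24, Giulia:29, Ivy:20, Orla:33, Quinn:17, Tara:22, Theo:26, Vikram:29, Wendy:29, Yara:38.
The smallest farness is 17, for Quinn, so Quinn has the highest closeness.

Quinn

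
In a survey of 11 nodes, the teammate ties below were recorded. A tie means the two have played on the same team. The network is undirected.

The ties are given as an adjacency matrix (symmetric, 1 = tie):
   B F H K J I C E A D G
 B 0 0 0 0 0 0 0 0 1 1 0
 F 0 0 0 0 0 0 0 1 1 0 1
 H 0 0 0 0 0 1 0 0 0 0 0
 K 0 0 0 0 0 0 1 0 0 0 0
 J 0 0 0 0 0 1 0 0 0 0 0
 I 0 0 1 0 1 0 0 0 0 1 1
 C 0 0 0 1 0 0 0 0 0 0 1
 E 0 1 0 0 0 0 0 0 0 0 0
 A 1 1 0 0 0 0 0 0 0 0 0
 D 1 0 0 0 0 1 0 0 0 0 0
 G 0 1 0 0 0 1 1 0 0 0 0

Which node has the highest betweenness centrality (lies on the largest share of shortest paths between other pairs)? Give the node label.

G

Unnormalized betweenness of each node: A:9/2, B:7/2, C:9, D:6, E:0, F:15, G:49/2, H:0, I:45/2, J:0, K:0.
G has the largest value, 49/2, making it the main broker — the node through which the most shortest paths run.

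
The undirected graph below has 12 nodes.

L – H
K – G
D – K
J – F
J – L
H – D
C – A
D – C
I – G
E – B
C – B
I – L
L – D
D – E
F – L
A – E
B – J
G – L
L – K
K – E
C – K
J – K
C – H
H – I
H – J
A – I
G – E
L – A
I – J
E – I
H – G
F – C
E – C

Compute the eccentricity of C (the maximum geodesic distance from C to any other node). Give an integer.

Distances from C: A:1, B:1, D:1, E:1, F:1, G:2, H:1, I:2, J:2, K:1, L:2.
The largest is 2 (to I, G, L, and J), so the eccentricity of C is 2.

2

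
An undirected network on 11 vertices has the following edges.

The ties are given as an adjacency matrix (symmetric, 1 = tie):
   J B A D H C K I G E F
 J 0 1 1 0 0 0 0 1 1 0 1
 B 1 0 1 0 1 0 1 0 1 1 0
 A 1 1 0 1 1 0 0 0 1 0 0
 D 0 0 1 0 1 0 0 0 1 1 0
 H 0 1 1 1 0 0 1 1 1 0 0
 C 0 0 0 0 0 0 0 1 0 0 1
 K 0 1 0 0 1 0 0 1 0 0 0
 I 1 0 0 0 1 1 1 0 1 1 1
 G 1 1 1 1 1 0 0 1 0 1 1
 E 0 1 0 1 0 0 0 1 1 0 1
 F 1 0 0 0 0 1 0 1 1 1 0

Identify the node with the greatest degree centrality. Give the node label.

G

Degrees — A:5, B:6, C:2, D:4, E:5, F:5, G:8, H:6, I:7, J:5, K:3.
The maximum is 8, attained only by G.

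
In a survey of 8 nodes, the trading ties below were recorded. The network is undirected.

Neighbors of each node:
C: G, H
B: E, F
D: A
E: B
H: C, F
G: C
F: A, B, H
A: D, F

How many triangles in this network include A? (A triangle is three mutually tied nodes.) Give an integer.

0

A's neighbors are D and F, but none of them are tied to each other, so no triangle contains A.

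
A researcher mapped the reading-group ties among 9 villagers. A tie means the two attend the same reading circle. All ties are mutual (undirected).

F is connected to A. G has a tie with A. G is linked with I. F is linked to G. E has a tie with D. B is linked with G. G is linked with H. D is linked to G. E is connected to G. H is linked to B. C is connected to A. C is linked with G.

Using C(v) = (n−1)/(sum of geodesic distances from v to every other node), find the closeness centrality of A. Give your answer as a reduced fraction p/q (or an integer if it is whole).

8/13

Distances from A: B:2, C:1, D:2, E:2, F:1, G:1, H:2, I:2. Sum = 13.
n = 9, so closeness = 8/13.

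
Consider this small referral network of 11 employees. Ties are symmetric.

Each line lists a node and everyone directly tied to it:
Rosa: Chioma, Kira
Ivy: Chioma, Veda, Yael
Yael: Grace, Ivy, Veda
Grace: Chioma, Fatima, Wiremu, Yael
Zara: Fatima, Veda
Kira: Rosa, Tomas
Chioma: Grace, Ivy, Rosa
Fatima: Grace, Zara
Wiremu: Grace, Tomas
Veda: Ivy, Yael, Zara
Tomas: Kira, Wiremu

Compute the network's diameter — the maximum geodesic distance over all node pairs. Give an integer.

Eccentricity of each node (its greatest distance to any other): Chioma:3, Fatima:4, Grace:3, Ivy:4, Kira:5, Rosa:4, Tomas:4, Veda:4, Wiremu:3, Yael:4, Zara:5.
The maximum eccentricity is 5, realized for instance by the pair Kira–Zara via Kira – Rosa – Chioma – Ivy – Veda – Zara. So the diameter is 5.

5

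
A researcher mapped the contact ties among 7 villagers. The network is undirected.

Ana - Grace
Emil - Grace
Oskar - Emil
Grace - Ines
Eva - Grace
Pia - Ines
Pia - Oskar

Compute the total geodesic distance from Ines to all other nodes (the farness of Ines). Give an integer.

Distances from Ines: Ana:2, Emil:2, Eva:2, Grace:1, Oskar:2, Pia:1.
Sum = 2 + 2 + 2 + 1 + 2 + 1 = 10.

10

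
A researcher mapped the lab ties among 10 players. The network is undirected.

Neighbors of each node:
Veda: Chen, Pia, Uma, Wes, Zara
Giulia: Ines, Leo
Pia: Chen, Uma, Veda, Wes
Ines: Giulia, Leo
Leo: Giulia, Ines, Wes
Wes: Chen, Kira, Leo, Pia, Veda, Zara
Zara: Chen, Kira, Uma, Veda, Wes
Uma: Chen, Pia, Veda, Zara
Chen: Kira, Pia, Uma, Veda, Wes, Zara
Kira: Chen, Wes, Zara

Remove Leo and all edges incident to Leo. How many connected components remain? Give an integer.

Without Leo, the remaining ties split the others into: {Giulia, Ines}; {Chen, Kira, Pia, Uma, Veda, Wes, Zara}.
That's 2 separate components.

2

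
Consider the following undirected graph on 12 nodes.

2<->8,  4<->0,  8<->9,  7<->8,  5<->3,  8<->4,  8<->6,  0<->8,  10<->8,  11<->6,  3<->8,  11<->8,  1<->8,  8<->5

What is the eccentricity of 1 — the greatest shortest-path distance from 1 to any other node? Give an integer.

Distances from 1: 0:2, 2:2, 3:2, 4:2, 5:2, 6:2, 7:2, 8:1, 9:2, 10:2, 11:2.
The largest is 2 (to 10, 3, 4, 11, 2, 0, 5, 6, 9, and 7), so the eccentricity of 1 is 2.

2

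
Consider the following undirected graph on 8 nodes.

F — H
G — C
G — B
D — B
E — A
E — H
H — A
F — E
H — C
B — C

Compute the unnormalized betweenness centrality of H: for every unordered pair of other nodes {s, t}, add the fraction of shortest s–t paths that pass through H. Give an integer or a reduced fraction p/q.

Pairs whose geodesics pass through H — E–G: 1; E–C: 1; E–D: 1; E–B: 1; F–A: 1/2; F–G: 1; F–C: 1; F–D: 1; F–B: 1; A–G: 1; A–C: 1; A–D: 1; A–B: 1.
All other pairs contribute 0.
Summing the contributions gives betweenness(H) = 25/2.

25/2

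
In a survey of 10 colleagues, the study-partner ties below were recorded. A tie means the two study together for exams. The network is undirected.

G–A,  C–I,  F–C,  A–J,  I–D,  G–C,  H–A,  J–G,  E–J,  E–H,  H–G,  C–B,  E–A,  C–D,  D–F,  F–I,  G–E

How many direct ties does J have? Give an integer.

J is directly tied to A, E, and G. That is 3 neighbors, so the degree of J is 3.

3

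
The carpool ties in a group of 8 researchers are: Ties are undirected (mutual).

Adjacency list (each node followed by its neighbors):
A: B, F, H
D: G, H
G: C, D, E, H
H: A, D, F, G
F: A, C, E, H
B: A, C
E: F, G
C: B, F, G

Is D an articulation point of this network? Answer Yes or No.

Even without D, every remaining node can still reach every other (the residual graph is connected), so D is not a cut vertex.

No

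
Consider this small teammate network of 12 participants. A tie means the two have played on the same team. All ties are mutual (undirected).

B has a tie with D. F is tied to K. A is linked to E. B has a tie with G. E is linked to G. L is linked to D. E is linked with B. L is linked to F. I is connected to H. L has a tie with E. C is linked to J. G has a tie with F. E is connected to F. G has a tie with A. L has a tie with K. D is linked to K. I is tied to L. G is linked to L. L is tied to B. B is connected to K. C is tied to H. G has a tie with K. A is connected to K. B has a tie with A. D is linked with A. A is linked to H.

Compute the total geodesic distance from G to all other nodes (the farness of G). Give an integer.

Distances from G: A:1, B:1, C:3, D:2, E:1, F:1, H:2, I:2, J:4, K:1, L:1.
Sum = 1 + 1 + 3 + 2 + 1 + 1 + 2 + 2 + 4 + 1 + 1 = 19.

19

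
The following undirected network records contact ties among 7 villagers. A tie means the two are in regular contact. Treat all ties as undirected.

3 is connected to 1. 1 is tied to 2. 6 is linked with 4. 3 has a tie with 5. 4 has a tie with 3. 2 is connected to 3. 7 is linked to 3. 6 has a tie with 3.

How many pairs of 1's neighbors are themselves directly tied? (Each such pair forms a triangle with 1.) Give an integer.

1

1's neighbors: 2 and 3.
Neighbor pairs that are themselves tied: 1–2–3. Each forms one triangle with 1, for 1 in total.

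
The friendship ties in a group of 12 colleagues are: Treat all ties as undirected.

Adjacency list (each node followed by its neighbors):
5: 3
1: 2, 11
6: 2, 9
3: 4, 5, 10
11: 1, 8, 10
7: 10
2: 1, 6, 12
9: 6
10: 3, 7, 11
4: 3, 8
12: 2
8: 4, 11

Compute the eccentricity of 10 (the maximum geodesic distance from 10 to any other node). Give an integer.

Distances from 10: 1:2, 2:3, 3:1, 4:2, 5:2, 6:4, 7:1, 8:2, 9:5, 11:1, 12:4.
The largest is 5 (to 9), so the eccentricity of 10 is 5.

5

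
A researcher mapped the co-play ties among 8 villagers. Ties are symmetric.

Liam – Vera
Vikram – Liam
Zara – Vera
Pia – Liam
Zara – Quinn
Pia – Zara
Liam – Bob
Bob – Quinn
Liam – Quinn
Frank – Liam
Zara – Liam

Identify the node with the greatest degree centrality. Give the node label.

Liam

Degrees — Bob:2, Frank:1, Liam:7, Pia:2, Quinn:3, Vera:2, Vikram:1, Zara:4.
The maximum is 7, attained only by Liam.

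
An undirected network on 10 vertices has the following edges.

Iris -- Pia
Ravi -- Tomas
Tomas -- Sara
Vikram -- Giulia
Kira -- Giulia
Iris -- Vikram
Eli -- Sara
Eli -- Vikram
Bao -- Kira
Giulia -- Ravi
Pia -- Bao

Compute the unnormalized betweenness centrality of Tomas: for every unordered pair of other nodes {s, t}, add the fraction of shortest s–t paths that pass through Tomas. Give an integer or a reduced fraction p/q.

17/6

Pairs whose geodesics pass through Tomas — Sara–Bao: 1/3; Sara–Kira: 1/2; Sara–Giulia: 1/2; Sara–Ravi: 1; Eli–Ravi: 1/2.
All other pairs contribute 0.
Summing the contributions gives betweenness(Tomas) = 17/6.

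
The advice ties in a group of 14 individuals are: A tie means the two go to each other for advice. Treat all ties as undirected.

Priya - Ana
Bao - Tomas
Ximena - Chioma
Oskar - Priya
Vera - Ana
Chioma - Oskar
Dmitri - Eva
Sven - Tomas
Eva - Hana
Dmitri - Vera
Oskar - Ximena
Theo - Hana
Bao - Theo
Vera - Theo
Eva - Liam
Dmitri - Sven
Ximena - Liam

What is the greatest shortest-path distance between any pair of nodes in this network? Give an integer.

Eccentricity of each node (its greatest distance to any other): Ana:4, Bao:6, Chioma:6, Dmitri:4, Eva:4, Hana:4, Liam:4, Oskar:6, Priya:5, Sven:5, Theo:5, Tomas:6, Vera:4, Ximena:5.
The maximum eccentricity is 6, realized for instance by the pair Chioma–Tomas via Chioma – Ximena – Liam – Eva – Dmitri – Sven – Tomas. So the diameter is 6.

6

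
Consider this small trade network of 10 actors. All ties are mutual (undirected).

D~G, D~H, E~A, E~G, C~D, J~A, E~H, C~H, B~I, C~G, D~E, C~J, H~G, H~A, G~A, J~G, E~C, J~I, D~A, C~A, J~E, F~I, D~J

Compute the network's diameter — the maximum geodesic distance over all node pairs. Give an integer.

4

Eccentricity of each node (its greatest distance to any other): A:3, B:4, C:3, D:3, E:3, F:4, G:3, H:4, I:3, J:2.
The maximum eccentricity is 4, realized for instance by the pair H–F via H – C – J – I – F. So the diameter is 4.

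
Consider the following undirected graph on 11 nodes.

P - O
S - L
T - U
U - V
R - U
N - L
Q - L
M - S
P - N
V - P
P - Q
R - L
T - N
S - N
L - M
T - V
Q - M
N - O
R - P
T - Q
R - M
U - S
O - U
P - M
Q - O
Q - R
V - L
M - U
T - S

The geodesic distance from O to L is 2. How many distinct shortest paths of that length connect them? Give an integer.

The shortest distance is 2. The length-2 paths are: O–Q–L; O–N–L.
That gives 2 distinct shortest paths.

2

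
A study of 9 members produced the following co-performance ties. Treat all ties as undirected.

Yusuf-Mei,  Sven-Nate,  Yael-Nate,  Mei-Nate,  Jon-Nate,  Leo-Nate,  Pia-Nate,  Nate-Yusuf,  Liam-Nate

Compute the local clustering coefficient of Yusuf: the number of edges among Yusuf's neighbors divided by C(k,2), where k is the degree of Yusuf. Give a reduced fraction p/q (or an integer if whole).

1

Yusuf's neighbors: Mei and Nate (k = 2).
Possible neighbor pairs: C(2,2) = 1. Edges among them: Mei–Nate → e = 1.
Clustering(Yusuf) = 1/1.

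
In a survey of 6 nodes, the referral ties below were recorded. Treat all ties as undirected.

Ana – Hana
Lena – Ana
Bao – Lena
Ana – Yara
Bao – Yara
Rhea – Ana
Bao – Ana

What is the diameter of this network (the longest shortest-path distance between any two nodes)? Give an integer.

Eccentricity of each node (its greatest distance to any other): Ana:1, Bao:2, Hana:2, Lena:2, Rhea:2, Yara:2.
The maximum eccentricity is 2, realized for instance by the pair Bao–Hana via Bao – Ana – Hana. So the diameter is 2.

2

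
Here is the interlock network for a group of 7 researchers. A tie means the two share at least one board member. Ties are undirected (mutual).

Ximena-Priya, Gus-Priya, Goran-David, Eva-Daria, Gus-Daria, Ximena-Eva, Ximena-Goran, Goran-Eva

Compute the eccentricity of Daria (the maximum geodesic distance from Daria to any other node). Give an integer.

3

Distances from Daria: David:3, Eva:1, Goran:2, Gus:1, Priya:2, Ximena:2.
The largest is 3 (to David), so the eccentricity of Daria is 3.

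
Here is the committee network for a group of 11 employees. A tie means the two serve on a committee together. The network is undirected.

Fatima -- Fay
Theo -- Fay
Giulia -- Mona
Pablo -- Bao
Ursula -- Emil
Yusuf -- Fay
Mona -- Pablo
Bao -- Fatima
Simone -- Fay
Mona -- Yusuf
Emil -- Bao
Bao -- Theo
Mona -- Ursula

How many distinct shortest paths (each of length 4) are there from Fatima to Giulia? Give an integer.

2

The shortest distance is 4. The length-4 paths are: Fatima–Bao–Pablo–Mona–Giulia; Fatima–Fay–Yusuf–Mona–Giulia.
That gives 2 distinct shortest paths.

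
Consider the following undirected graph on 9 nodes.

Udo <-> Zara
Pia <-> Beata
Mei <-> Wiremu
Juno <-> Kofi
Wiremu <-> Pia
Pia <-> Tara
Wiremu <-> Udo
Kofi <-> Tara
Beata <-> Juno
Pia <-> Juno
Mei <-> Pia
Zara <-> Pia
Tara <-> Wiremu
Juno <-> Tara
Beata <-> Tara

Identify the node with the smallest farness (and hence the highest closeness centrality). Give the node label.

Farness (sum of distances to all others) for each node — Beata:14, Juno:13, Kofi:17, Mei:15, Pia:10, Tara:11, Udo:17, Wiremu:12, Zara:15.
The smallest farness is 10, for Pia, so Pia has the highest closeness.

Pia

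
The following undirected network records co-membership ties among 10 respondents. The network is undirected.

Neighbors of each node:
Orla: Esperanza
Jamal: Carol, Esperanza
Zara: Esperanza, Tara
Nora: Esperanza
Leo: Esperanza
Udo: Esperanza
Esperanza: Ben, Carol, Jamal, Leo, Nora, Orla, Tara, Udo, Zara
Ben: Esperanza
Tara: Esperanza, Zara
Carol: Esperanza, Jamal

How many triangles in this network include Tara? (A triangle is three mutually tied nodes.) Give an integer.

1

Tara's neighbors: Esperanza and Zara.
Neighbor pairs that are themselves tied: Tara–Esperanza–Zara. Each forms one triangle with Tara, for 1 in total.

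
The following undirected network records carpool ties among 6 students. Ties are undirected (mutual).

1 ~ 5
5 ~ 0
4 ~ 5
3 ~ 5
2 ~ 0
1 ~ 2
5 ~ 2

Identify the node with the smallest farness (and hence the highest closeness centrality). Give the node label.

Farness (sum of distances to all others) for each node — 0:8, 1:8, 2:7, 3:9, 4:9, 5:5.
The smallest farness is 5, for 5, so 5 has the highest closeness.

5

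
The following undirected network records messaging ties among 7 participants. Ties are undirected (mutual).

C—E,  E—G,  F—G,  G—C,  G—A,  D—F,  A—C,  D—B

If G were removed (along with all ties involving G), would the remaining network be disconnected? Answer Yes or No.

Removing G leaves {A, C, and E} with no path to {B, D, and F}, so the network splits into 2 components. G is a cut vertex.

Yes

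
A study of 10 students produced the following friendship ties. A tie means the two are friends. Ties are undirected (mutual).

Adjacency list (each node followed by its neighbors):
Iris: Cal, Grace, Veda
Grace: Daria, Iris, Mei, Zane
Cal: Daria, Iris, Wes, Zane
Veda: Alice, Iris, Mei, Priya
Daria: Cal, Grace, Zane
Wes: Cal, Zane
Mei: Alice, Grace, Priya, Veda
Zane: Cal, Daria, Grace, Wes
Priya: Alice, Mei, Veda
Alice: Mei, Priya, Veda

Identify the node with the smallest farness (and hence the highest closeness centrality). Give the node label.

Farness (sum of distances to all others) for each node — Alice:20, Cal:17, Daria:18, Grace:14, Iris:15, Mei:16, Priya:20, Veda:17, Wes:22, Zane:17.
The smallest farness is 14, for Grace, so Grace has the highest closeness.

Grace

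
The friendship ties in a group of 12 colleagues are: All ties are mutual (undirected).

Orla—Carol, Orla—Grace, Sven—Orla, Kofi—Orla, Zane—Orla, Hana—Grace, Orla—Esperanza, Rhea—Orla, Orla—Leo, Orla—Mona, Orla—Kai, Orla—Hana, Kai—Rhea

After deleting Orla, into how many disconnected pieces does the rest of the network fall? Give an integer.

9

Without Orla, the remaining ties split the others into: {Sven}; {Kai, Rhea}; {Esperanza}; {Carol}; {Grace, Hana}; {Mona}; {Zane}; {Leo}; {Kofi}.
That's 9 separate components.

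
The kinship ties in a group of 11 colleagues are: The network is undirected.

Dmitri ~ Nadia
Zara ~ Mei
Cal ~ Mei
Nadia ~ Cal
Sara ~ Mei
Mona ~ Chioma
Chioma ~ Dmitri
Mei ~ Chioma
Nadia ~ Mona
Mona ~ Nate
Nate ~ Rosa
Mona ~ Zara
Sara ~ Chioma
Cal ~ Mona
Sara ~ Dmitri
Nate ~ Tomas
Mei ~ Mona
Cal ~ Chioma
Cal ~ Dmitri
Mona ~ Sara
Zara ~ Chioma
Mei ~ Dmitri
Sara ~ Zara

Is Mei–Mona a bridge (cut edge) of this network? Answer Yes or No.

Even without that edge, Mei still reaches Mona via Mei – Sara – Mona, so the network stays connected. Not a bridge.

No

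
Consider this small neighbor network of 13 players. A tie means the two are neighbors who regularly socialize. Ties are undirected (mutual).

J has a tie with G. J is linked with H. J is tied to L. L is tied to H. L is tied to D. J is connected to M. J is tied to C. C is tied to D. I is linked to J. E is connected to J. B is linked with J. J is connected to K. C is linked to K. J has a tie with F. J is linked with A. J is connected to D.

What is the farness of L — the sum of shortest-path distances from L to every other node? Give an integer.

21

Distances from L: A:2, B:2, C:2, D:1, E:2, F:2, G:2, H:1, I:2, J:1, K:2, M:2.
Sum = 2 + 2 + 2 + 1 + 2 + 2 + 2 + 1 + 2 + 1 + 2 + 2 = 21.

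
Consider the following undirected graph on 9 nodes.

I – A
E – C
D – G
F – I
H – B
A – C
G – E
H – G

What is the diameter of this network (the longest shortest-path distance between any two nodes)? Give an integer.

7

Eccentricity of each node (its greatest distance to any other): A:5, B:7, C:4, D:6, E:4, F:7, G:5, H:6, I:6.
The maximum eccentricity is 7, realized for instance by the pair F–B via F – I – A – C – E – G – H – B. So the diameter is 7.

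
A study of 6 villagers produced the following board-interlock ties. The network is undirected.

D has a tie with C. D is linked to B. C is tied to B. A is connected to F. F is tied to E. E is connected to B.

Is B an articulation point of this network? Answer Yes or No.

Yes

Removing B leaves {A, E, and F} with no path to {C and D}, so the network splits into 2 components. B is a cut vertex.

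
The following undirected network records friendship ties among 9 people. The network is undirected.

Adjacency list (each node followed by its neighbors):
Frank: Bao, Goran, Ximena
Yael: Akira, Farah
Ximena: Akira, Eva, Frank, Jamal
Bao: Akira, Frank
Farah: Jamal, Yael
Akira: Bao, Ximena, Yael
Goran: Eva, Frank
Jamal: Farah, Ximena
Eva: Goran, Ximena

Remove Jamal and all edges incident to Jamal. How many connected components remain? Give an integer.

1

Jamal's neighbors (Farah and Ximena) remain reachable from one another through other ties, so the rest of the network stays in one piece.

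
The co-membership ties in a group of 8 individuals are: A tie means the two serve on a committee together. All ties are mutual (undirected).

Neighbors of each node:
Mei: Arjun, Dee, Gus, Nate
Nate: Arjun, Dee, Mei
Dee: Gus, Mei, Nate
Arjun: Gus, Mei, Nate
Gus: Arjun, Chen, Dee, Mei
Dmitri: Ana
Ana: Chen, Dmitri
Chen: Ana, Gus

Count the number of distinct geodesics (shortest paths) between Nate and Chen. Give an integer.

3

The shortest distance is 3. The length-3 paths are: Nate–Arjun–Gus–Chen; Nate–Mei–Gus–Chen; Nate–Dee–Gus–Chen.
That gives 3 distinct shortest paths.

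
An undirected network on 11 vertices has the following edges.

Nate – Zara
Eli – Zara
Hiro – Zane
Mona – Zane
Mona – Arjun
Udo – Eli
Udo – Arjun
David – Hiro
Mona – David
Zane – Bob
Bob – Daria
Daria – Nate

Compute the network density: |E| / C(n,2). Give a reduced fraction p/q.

12/55

There are 12 edges and 11 nodes, so the maximum possible is C(11,2) = 55.
Density = 12/55.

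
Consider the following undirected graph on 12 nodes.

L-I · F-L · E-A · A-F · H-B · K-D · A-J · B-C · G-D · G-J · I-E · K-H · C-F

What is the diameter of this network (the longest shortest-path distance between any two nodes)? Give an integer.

Eccentricity of each node (its greatest distance to any other): A:4, B:4, C:4, D:5, E:5, F:4, G:4, H:5, I:6, J:4, K:6, L:5.
The maximum eccentricity is 6, realized for instance by the pair K–I via K – D – G – J – A – E – I. So the diameter is 6.

6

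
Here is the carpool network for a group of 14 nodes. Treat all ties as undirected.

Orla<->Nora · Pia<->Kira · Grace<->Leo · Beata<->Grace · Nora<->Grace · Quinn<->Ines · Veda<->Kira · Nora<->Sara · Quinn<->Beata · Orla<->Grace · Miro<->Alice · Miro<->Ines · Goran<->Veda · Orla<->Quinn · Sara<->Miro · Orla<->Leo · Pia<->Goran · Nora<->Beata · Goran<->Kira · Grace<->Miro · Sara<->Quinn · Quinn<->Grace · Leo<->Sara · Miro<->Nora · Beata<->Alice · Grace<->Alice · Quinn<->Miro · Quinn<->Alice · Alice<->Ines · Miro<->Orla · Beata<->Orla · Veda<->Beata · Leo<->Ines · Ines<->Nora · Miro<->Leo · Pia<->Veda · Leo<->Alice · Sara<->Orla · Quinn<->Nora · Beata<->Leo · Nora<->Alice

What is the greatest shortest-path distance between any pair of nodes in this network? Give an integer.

4

Eccentricity of each node (its greatest distance to any other): Alice:3, Beata:2, Goran:4, Grace:3, Ines:4, Kira:4, Leo:3, Miro:4, Nora:3, Orla:3, Pia:4, Quinn:3, Sara:4, Veda:3.
The maximum eccentricity is 4, realized for instance by the pair Ines–Pia via Ines – Nora – Beata – Veda – Pia. So the diameter is 4.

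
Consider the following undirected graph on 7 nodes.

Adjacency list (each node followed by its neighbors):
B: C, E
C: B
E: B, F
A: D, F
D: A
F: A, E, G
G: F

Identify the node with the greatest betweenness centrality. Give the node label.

Unnormalized betweenness of each node: A:5, B:5, C:0, D:0, E:8, F:11, G:0.
F has the largest value, 11, making it the main broker — the node through which the most shortest paths run.

F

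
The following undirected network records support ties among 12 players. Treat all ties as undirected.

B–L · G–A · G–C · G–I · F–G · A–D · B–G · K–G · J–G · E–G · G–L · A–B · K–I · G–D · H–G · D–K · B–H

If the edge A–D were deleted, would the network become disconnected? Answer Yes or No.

Even without that edge, A still reaches D via A – G – D, so the network stays connected. Not a bridge.

No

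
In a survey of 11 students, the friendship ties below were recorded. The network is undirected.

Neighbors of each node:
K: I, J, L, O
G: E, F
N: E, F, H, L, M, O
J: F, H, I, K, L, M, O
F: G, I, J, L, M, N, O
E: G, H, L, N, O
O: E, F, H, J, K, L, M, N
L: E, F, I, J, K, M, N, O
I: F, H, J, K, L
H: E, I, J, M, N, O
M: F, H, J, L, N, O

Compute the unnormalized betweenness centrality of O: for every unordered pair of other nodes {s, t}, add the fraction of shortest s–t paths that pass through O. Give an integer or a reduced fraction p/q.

73/20

Pairs whose geodesics pass through O — N–K: 1/2; N–J: 1/5; K–H: 1/3; K–M: 1/3; K–E: 1/2; K–G: 2/6; K–F: 1/4; H–L: 1/6; H–F: 1/5; M–E: 1/4; E–J: 1/3; E–F: 1/4.
All other pairs contribute 0.
Summing the contributions gives betweenness(O) = 73/20.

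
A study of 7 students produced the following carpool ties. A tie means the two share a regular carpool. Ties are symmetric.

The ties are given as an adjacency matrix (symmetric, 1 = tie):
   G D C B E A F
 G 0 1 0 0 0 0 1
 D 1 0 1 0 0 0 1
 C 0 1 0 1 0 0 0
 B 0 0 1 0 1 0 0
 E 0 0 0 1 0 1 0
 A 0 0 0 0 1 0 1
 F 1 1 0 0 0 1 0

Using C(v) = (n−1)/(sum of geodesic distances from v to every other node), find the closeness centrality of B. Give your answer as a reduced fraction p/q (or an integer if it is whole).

1/2

Distances from B: A:2, C:1, D:2, E:1, F:3, G:3. Sum = 12.
n = 7, so closeness = 6/12 = 1/2.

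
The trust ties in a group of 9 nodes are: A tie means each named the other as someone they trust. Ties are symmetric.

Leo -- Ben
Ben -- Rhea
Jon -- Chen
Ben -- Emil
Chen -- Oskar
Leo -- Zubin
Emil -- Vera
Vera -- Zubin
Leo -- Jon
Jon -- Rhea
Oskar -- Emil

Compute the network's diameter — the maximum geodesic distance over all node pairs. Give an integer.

Eccentricity of each node (its greatest distance to any other): Ben:3, Chen:3, Emil:3, Jon:3, Leo:3, Oskar:3, Rhea:3, Vera:3, Zubin:3.
The maximum eccentricity is 3, realized for instance by the pair Chen–Vera via Chen – Oskar – Emil – Vera. So the diameter is 3.

3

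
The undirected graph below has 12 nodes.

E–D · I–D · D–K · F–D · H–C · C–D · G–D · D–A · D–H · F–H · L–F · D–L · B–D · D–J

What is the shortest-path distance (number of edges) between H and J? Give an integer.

One shortest route is H – D – J, which uses 2 edges, and H and J are not directly tied, so nothing shorter exists. So d(H,J) = 2.

2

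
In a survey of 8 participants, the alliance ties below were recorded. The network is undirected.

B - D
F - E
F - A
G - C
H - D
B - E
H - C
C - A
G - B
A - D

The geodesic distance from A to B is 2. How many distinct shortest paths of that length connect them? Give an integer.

The shortest distance is 2, and the only length-2 path is A–D–B. So there is exactly 1 shortest path.

1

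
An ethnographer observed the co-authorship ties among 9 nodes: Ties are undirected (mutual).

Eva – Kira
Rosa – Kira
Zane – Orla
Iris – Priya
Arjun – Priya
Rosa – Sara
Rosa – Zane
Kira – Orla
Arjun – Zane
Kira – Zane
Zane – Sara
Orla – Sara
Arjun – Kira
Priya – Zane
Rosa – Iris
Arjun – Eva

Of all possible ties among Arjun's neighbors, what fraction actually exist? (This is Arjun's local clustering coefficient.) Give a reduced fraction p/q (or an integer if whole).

Arjun's neighbors: Eva, Kira, Priya, and Zane (k = 4).
Possible neighbor pairs: C(4,2) = 6. Edges among them: Eva–Kira, Kira–Zane, Priya–Zane → e = 3.
Clustering(Arjun) = 3/6 = 1/2.

1/2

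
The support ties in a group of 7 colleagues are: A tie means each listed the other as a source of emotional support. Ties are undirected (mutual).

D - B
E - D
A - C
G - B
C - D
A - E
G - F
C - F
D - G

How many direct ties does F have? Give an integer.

F is directly tied to C and G. That is 2 neighbors, so the degree of F is 2.

2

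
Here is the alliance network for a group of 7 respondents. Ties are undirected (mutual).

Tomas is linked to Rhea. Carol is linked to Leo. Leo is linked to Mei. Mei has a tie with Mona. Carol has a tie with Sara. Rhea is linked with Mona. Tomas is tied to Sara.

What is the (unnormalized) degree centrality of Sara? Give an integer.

Sara is directly tied to Carol and Tomas. That is 2 neighbors, so the degree of Sara is 2.

2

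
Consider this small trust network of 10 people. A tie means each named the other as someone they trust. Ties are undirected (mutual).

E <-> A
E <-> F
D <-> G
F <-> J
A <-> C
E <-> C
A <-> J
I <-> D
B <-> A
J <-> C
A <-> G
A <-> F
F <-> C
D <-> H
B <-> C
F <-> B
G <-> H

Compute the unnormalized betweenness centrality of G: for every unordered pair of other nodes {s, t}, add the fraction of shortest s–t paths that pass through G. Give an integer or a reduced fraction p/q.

Pairs whose geodesics pass through G — A–H: 1; A–I: 1; A–D: 1; F–H: 1; F–I: 1; F–D: 1; E–H: 1; E–I: 1; E–D: 1; J–H: 1; J–I: 1; J–D: 1; C–H: 1; C–I: 1 … (+4 more pairs).
All other pairs contribute 0.
Summing the contributions gives betweenness(G) = 18.

18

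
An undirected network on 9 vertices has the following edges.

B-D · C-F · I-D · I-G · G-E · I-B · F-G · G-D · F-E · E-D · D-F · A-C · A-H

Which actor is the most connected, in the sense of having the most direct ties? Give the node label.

Degrees — A:2, B:2, C:2, D:5, E:3, F:4, G:4, H:1, I:3.
The maximum is 5, attained only by D.

D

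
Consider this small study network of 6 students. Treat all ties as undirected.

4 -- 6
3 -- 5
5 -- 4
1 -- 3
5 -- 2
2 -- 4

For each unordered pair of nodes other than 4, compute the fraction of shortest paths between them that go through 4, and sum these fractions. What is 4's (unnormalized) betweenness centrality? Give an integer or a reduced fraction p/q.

Pairs whose geodesics pass through 4 — 1–6: 1; 3–6: 1; 5–6: 1; 2–6: 1.
All other pairs contribute 0.
Summing the contributions gives betweenness(4) = 4.

4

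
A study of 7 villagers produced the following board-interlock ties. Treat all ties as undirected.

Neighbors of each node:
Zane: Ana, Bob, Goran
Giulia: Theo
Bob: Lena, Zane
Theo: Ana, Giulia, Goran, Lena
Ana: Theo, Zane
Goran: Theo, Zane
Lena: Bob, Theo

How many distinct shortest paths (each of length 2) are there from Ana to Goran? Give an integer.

2

The shortest distance is 2. The length-2 paths are: Ana–Theo–Goran; Ana–Zane–Goran.
That gives 2 distinct shortest paths.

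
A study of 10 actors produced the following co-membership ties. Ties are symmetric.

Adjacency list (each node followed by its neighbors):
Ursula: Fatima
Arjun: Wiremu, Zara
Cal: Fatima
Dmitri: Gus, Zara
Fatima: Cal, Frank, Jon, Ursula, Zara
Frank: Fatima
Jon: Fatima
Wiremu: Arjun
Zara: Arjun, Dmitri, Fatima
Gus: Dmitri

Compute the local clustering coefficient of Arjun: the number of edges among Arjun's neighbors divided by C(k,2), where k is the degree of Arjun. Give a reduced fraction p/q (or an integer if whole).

Arjun's neighbors: Wiremu and Zara (k = 2).
Possible neighbor pairs: C(2,2) = 1. Edges among them: none → e = 0.
Clustering(Arjun) = 0/1.

0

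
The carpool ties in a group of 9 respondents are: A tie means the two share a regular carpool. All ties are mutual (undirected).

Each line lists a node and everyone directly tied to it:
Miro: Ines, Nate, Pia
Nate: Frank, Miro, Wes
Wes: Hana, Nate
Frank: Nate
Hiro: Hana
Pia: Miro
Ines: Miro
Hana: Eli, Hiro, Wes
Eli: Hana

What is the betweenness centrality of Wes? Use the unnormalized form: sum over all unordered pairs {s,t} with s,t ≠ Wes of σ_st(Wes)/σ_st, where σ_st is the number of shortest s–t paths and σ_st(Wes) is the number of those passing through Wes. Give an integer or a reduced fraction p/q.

15

Pairs whose geodesics pass through Wes — Miro–Hiro: 1; Miro–Hana: 1; Miro–Eli: 1; Hiro–Nate: 1; Hiro–Frank: 1; Hiro–Pia: 1; Hiro–Ines: 1; Nate–Hana: 1; Nate–Eli: 1; Hana–Frank: 1; Hana–Pia: 1; Hana–Ines: 1; Frank–Eli: 1; Pia–Eli: 1 … (+1 more pairs).
All other pairs contribute 0.
Summing the contributions gives betweenness(Wes) = 15.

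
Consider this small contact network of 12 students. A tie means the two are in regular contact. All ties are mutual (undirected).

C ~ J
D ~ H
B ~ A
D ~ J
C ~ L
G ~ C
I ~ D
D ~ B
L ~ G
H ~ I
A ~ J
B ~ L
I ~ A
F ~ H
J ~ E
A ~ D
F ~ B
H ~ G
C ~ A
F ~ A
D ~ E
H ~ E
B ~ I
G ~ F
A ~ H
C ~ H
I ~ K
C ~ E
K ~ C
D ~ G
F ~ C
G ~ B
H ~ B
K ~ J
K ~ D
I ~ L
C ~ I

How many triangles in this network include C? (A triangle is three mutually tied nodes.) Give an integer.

14

C's neighbors: A, E, F, G, H, I, J, K, and L.
Neighbor pairs that are themselves tied: C–A–F; C–A–H; C–A–I; C–A–J; C–E–H; C–E–J; C–F–G; C–F–H; C–G–H; C–G–L; C–H–I; C–I–K; C–I–L; C–J–K. Each forms one triangle with C, for 14 in total.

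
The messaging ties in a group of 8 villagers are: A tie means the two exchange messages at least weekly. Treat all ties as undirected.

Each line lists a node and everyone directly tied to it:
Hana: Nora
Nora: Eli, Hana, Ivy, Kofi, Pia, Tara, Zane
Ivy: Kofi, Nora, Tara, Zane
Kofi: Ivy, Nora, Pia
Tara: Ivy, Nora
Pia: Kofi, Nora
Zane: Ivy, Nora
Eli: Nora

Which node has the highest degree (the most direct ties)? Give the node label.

Nora

Degrees — Eli:1, Hana:1, Ivy:4, Kofi:3, Nora:7, Pia:2, Tara:2, Zane:2.
The maximum is 7, attained only by Nora.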